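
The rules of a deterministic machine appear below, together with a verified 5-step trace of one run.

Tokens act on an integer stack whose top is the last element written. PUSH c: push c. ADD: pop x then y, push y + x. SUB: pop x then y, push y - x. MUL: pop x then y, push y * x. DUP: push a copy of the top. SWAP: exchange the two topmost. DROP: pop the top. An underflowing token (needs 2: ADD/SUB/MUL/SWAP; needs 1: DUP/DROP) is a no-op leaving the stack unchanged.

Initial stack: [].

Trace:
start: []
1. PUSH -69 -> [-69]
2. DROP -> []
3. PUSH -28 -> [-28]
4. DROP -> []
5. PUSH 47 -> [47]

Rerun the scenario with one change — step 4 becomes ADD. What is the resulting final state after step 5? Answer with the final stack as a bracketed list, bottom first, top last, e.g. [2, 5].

(re-executing from step 4 with the substitution; state before step 4: [-28])
4. ADD -> [-28]
5. PUSH 47 -> [-28, 47]

[-28, 47]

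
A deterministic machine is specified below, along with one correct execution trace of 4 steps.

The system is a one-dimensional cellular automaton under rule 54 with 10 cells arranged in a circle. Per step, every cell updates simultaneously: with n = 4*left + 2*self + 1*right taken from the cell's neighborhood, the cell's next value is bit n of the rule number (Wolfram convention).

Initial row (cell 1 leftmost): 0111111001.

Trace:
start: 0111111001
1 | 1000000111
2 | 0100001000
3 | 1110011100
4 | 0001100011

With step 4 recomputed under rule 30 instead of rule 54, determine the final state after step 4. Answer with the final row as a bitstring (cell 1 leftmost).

1001110011

(re-executing step 4 under rule 30; state before step 4: 1110011100)
4 | 1001110011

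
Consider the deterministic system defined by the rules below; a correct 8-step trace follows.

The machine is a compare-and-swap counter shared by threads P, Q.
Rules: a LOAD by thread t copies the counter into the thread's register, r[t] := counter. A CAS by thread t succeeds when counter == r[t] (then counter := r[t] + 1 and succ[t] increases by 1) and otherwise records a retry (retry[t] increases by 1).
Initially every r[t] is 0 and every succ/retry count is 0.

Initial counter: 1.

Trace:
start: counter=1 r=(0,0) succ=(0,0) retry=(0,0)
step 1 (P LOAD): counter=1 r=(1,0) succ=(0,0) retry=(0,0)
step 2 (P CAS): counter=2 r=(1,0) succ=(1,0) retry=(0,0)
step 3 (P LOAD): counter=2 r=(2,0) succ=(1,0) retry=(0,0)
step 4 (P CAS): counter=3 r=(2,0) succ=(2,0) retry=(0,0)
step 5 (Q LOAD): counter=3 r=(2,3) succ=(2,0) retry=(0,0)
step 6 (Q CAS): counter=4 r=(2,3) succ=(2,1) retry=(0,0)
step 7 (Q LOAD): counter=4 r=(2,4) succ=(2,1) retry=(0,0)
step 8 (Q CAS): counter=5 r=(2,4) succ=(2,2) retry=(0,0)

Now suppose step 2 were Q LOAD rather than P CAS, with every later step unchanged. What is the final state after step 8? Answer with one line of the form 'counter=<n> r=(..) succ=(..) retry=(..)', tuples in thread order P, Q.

counter=4 r=(1,3) succ=(1,2) retry=(0,0)

(re-executing from step 2 with the substitution; state before step 2: counter=1 r=(1,0) succ=(0,0) retry=(0,0))
step 2 (Q LOAD): counter=1 r=(1,1) succ=(0,0) retry=(0,0)
step 3 (P LOAD): counter=1 r=(1,1) succ=(0,0) retry=(0,0)
step 4 (P CAS): counter=2 r=(1,1) succ=(1,0) retry=(0,0)
step 5 (Q LOAD): counter=2 r=(1,2) succ=(1,0) retry=(0,0)
step 6 (Q CAS): counter=3 r=(1,2) succ=(1,1) retry=(0,0)
step 7 (Q LOAD): counter=3 r=(1,3) succ=(1,1) retry=(0,0)
step 8 (Q CAS): counter=4 r=(1,3) succ=(1,2) retry=(0,0)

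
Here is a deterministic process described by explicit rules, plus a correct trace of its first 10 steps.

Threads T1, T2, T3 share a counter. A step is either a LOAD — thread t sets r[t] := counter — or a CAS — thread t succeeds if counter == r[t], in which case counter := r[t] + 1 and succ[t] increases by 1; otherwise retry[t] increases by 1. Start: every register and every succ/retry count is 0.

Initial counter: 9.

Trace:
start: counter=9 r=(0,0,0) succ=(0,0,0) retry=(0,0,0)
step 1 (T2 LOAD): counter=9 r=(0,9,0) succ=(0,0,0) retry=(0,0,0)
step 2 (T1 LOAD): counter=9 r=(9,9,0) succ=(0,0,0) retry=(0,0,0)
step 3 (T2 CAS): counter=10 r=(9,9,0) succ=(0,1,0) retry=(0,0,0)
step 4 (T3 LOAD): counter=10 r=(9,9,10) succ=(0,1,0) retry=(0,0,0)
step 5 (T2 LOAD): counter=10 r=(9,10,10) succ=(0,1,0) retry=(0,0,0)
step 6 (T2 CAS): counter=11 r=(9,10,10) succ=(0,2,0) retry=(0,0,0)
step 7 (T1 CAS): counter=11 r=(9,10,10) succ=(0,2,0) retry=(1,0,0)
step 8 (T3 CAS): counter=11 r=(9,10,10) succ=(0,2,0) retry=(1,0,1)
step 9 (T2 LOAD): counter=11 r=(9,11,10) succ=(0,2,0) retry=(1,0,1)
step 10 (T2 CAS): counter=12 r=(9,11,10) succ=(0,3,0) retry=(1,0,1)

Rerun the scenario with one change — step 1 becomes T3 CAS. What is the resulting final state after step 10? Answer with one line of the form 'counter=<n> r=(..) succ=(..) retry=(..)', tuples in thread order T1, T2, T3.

(re-executing from step 1 with the substitution; state before step 1: counter=9 r=(0,0,0) succ=(0,0,0) retry=(0,0,0))
step 1 (T3 CAS): counter=9 r=(0,0,0) succ=(0,0,0) retry=(0,0,1)
step 2 (T1 LOAD): counter=9 r=(9,0,0) succ=(0,0,0) retry=(0,0,1)
step 3 (T2 CAS): counter=9 r=(9,0,0) succ=(0,0,0) retry=(0,1,1)
step 4 (T3 LOAD): counter=9 r=(9,0,9) succ=(0,0,0) retry=(0,1,1)
step 5 (T2 LOAD): counter=9 r=(9,9,9) succ=(0,0,0) retry=(0,1,1)
step 6 (T2 CAS): counter=10 r=(9,9,9) succ=(0,1,0) retry=(0,1,1)
step 7 (T1 CAS): counter=10 r=(9,9,9) succ=(0,1,0) retry=(1,1,1)
step 8 (T3 CAS): counter=10 r=(9,9,9) succ=(0,1,0) retry=(1,1,2)
step 9 (T2 LOAD): counter=10 r=(9,10,9) succ=(0,1,0) retry=(1,1,2)
step 10 (T2 CAS): counter=11 r=(9,10,9) succ=(0,2,0) retry=(1,1,2)

counter=11 r=(9,10,9) succ=(0,2,0) retry=(1,1,2)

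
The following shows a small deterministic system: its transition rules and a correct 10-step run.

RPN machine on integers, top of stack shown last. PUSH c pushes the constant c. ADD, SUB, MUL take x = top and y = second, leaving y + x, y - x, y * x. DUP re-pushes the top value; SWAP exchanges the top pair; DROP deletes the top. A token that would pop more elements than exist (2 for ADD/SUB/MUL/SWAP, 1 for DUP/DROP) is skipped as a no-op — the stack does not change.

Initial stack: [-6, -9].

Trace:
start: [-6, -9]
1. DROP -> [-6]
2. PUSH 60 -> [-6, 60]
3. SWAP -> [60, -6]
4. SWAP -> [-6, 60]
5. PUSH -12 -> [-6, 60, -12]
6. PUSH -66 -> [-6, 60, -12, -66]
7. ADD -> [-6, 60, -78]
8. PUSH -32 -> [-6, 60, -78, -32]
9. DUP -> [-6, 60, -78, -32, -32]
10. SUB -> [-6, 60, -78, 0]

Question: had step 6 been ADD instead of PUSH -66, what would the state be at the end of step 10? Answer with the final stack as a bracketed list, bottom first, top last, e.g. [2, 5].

(re-executing from step 6 with the substitution; state before step 6: [-6, 60, -12])
6. ADD -> [-6, 48]
7. ADD -> [42]
8. PUSH -32 -> [42, -32]
9. DUP -> [42, -32, -32]
10. SUB -> [42, 0]

[42, 0]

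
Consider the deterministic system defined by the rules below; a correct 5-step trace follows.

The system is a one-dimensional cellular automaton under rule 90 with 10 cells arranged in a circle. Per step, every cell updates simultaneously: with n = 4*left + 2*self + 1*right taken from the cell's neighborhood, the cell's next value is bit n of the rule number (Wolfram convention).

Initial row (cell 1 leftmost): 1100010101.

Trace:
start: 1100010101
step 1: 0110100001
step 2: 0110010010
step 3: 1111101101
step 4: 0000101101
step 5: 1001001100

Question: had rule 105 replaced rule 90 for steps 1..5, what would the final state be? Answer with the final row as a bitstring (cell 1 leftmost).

(re-executing steps 1..5 under rule 105; state before step 1: 1100010101)
step 1: 0101001011
step 2: 1010000111
step 3: 1100110100
step 4: 1100111000
step 5: 1100101010

1100101010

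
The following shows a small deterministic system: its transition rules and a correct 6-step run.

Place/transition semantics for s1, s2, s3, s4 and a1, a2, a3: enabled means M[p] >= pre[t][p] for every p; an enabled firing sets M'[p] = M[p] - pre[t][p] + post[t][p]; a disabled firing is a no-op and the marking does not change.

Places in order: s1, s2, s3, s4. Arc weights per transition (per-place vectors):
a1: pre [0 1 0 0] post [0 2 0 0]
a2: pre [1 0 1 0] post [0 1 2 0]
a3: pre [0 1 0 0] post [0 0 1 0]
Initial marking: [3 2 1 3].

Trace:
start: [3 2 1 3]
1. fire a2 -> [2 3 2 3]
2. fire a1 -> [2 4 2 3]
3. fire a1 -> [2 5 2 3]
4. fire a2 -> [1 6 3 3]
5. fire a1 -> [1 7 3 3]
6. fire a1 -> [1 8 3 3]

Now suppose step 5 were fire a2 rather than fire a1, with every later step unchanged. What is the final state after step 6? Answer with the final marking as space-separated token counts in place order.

(re-executing from step 5 with the substitution; state before step 5: [1 6 3 3])
5. fire a2 -> [0 7 4 3]
6. fire a1 -> [0 8 4 3]

0 8 4 3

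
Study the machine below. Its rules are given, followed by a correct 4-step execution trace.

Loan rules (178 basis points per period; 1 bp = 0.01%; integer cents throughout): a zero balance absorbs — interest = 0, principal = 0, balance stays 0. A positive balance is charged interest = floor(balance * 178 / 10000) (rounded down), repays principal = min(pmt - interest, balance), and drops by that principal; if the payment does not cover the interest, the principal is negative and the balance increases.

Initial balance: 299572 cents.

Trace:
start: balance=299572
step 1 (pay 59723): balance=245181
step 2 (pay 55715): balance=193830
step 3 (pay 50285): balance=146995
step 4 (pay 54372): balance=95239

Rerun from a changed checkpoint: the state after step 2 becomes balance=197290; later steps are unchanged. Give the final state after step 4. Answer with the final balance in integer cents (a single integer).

98823

state after step 2 := balance=197290
step 3 (pay 50285): balance=150516
step 4 (pay 54372): balance=98823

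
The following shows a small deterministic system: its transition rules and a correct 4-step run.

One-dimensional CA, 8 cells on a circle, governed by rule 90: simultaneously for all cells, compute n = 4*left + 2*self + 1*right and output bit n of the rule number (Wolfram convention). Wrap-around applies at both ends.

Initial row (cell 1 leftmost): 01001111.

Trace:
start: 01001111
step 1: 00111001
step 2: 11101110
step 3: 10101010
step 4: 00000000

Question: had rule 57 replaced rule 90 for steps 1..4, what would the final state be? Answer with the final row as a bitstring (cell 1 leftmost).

(re-executing steps 1..4 under rule 57; state before step 1: 01001111)
step 1: 10101000
step 2: 01010110
step 3: 00101101
step 4: 10011010

10011010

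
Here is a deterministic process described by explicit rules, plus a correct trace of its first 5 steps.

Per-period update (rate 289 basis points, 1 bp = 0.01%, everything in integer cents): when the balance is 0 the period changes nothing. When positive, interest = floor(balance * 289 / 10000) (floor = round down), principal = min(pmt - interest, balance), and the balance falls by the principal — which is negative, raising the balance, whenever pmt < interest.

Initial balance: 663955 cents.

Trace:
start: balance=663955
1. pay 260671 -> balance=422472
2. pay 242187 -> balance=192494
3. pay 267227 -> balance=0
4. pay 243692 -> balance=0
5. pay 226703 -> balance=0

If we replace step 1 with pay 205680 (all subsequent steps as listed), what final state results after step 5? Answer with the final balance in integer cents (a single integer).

0

(re-executing from step 1 with the substitution; state before step 1: balance=663955)
1. pay 205680 -> balance=477463
2. pay 242187 -> balance=249074
3. pay 267227 -> balance=0
4. pay 243692 -> balance=0
5. pay 226703 -> balance=0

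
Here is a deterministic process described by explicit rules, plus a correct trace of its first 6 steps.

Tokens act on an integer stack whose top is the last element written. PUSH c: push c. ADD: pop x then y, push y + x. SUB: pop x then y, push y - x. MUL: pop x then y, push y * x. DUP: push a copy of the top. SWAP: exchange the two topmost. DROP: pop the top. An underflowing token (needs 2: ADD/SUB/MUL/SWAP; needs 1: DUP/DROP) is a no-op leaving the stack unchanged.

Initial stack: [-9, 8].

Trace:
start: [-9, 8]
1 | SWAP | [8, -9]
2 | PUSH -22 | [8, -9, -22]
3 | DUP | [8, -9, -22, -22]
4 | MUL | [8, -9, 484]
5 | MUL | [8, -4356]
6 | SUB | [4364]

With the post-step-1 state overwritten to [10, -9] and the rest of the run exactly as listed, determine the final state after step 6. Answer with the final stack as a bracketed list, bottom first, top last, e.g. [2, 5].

state after step 1 := [10, -9]
2 | PUSH -22 | [10, -9, -22]
3 | DUP | [10, -9, -22, -22]
4 | MUL | [10, -9, 484]
5 | MUL | [10, -4356]
6 | SUB | [4366]

[4366]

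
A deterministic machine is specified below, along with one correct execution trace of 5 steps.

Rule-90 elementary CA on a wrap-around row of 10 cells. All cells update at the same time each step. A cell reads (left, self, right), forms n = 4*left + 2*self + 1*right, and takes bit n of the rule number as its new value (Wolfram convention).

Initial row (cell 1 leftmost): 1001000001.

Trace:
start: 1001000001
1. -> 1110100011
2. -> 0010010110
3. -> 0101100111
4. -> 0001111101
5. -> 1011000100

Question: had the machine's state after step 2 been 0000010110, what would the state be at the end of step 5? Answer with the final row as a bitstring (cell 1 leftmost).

1110010101

state after step 2 := 0000010110
3. -> 0000100111
4. -> 1001011101
5. -> 1110010101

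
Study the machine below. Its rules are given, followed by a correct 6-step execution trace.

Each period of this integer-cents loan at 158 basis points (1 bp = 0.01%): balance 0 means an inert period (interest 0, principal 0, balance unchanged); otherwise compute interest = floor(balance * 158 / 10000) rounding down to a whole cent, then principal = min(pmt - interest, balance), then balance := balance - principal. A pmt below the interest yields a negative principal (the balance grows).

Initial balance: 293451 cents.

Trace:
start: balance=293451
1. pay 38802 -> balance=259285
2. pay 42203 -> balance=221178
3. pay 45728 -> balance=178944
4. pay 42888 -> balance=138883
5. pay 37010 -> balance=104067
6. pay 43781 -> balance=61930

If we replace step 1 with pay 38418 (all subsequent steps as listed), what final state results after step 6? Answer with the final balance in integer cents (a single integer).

62344

(re-executing from step 1 with the substitution; state before step 1: balance=293451)
1. pay 38418 -> balance=259669
2. pay 42203 -> balance=221568
3. pay 45728 -> balance=179340
4. pay 42888 -> balance=139285
5. pay 37010 -> balance=104475
6. pay 43781 -> balance=62344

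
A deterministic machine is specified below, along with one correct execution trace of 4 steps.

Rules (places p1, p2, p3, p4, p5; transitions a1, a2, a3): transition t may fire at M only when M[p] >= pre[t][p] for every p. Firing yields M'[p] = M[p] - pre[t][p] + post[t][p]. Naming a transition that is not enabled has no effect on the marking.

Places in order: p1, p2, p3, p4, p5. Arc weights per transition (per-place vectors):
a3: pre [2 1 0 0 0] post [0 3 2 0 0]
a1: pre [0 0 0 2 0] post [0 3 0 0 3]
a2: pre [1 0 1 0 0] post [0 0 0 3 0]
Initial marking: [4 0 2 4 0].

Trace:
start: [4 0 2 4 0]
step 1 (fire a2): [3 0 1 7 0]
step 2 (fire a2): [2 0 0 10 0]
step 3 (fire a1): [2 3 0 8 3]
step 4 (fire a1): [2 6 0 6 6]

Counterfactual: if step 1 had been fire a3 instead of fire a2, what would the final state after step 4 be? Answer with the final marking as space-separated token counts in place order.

3 6 1 3 6

(re-executing from step 1 with the substitution; state before step 1: [4 0 2 4 0])
step 1 (fire a3): [4 0 2 4 0]
step 2 (fire a2): [3 0 1 7 0]
step 3 (fire a1): [3 3 1 5 3]
step 4 (fire a1): [3 6 1 3 6]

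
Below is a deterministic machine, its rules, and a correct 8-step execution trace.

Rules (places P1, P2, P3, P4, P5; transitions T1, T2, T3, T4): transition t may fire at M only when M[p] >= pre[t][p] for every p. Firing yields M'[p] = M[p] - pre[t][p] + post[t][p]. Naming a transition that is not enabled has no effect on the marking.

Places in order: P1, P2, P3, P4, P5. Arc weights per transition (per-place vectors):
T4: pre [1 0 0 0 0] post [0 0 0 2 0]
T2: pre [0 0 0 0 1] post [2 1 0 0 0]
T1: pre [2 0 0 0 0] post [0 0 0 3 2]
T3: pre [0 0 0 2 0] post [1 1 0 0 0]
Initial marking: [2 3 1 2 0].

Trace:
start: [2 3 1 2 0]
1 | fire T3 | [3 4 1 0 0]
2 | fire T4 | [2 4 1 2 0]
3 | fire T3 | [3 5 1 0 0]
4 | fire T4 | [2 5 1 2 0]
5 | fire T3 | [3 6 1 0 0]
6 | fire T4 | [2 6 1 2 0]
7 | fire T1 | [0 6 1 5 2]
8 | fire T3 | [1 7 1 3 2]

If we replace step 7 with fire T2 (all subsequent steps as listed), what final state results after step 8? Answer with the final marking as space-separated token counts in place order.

3 7 1 0 0

(re-executing from step 7 with the substitution; state before step 7: [2 6 1 2 0])
7 | fire T2 | [2 6 1 2 0]
8 | fire T3 | [3 7 1 0 0]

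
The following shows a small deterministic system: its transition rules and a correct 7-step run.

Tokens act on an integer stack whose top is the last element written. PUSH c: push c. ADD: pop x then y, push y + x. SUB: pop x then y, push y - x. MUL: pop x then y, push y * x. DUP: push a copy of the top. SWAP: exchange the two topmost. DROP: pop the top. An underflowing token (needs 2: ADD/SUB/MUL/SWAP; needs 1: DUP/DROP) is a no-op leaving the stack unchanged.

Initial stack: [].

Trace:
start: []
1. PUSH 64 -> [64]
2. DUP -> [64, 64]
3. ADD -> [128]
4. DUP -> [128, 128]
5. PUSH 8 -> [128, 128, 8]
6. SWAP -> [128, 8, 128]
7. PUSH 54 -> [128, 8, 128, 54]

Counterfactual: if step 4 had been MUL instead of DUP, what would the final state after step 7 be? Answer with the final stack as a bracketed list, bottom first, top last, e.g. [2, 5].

(re-executing from step 4 with the substitution; state before step 4: [128])
4. MUL -> [128]
5. PUSH 8 -> [128, 8]
6. SWAP -> [8, 128]
7. PUSH 54 -> [8, 128, 54]

[8, 128, 54]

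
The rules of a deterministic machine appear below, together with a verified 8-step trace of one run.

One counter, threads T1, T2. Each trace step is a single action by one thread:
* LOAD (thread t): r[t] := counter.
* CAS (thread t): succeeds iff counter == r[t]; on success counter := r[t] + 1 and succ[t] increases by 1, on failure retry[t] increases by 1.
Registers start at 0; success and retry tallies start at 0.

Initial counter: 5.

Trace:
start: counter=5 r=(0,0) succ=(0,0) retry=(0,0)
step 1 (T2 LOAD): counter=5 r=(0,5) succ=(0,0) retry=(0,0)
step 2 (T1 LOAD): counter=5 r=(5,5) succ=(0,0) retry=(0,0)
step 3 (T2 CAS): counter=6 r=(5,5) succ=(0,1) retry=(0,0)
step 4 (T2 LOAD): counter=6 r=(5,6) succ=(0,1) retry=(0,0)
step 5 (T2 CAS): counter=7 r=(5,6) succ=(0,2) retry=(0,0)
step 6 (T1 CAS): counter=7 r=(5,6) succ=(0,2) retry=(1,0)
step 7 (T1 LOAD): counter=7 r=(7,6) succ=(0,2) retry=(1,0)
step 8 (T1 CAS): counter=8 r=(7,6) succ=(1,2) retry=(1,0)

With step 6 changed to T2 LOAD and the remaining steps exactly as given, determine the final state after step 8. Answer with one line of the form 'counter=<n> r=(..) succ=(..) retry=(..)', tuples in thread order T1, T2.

(re-executing from step 6 with the substitution; state before step 6: counter=7 r=(5,6) succ=(0,2) retry=(0,0))
step 6 (T2 LOAD): counter=7 r=(5,7) succ=(0,2) retry=(0,0)
step 7 (T1 LOAD): counter=7 r=(7,7) succ=(0,2) retry=(0,0)
step 8 (T1 CAS): counter=8 r=(7,7) succ=(1,2) retry=(0,0)

counter=8 r=(7,7) succ=(1,2) retry=(0,0)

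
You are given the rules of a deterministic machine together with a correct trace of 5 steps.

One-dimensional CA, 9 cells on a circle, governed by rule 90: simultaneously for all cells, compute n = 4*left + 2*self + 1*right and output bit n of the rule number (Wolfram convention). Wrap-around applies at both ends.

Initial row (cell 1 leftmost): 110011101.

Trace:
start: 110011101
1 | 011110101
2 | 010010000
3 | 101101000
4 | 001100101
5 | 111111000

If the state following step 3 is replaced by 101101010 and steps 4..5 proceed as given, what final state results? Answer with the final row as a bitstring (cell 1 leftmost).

state after step 3 := 101101010
4 | 001100000
5 | 011110000

011110000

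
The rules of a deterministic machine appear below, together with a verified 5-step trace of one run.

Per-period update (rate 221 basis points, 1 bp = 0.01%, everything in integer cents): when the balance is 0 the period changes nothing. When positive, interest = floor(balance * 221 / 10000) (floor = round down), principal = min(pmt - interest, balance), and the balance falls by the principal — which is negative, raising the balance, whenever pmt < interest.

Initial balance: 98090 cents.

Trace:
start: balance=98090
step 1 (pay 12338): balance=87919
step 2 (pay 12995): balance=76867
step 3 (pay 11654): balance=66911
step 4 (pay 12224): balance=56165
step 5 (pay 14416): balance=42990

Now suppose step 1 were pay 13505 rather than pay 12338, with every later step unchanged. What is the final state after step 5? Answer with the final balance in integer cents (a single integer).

41716

(re-executing from step 1 with the substitution; state before step 1: balance=98090)
step 1 (pay 13505): balance=86752
step 2 (pay 12995): balance=75674
step 3 (pay 11654): balance=65692
step 4 (pay 12224): balance=54919
step 5 (pay 14416): balance=41716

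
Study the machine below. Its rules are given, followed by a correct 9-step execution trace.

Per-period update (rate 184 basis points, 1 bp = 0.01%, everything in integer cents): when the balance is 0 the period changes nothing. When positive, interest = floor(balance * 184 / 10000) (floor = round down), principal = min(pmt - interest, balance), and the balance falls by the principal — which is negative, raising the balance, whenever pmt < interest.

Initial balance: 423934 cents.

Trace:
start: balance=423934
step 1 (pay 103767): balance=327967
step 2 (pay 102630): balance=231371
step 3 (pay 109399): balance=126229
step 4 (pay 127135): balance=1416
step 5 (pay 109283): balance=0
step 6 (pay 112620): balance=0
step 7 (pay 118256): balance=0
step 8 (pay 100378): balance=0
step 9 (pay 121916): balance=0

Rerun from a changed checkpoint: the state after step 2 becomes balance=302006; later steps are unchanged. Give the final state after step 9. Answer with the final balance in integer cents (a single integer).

0

state after step 2 := balance=302006
step 3 (pay 109399): balance=198163
step 4 (pay 127135): balance=74674
step 5 (pay 109283): balance=0
step 6 (pay 112620): balance=0
step 7 (pay 118256): balance=0
step 8 (pay 100378): balance=0
step 9 (pay 121916): balance=0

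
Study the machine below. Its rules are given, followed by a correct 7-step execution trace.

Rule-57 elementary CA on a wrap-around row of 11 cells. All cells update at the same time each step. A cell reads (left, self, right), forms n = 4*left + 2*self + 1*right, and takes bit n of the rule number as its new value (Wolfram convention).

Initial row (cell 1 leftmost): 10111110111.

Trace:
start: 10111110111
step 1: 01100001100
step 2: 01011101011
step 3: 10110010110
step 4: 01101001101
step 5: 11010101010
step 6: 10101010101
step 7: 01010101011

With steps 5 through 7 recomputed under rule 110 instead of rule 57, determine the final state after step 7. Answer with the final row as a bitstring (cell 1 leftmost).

00011010000

(re-executing steps 5..7 under rule 110; state before step 5: 01101001101)
step 5: 11111011111
step 6: 00001110000
step 7: 00011010000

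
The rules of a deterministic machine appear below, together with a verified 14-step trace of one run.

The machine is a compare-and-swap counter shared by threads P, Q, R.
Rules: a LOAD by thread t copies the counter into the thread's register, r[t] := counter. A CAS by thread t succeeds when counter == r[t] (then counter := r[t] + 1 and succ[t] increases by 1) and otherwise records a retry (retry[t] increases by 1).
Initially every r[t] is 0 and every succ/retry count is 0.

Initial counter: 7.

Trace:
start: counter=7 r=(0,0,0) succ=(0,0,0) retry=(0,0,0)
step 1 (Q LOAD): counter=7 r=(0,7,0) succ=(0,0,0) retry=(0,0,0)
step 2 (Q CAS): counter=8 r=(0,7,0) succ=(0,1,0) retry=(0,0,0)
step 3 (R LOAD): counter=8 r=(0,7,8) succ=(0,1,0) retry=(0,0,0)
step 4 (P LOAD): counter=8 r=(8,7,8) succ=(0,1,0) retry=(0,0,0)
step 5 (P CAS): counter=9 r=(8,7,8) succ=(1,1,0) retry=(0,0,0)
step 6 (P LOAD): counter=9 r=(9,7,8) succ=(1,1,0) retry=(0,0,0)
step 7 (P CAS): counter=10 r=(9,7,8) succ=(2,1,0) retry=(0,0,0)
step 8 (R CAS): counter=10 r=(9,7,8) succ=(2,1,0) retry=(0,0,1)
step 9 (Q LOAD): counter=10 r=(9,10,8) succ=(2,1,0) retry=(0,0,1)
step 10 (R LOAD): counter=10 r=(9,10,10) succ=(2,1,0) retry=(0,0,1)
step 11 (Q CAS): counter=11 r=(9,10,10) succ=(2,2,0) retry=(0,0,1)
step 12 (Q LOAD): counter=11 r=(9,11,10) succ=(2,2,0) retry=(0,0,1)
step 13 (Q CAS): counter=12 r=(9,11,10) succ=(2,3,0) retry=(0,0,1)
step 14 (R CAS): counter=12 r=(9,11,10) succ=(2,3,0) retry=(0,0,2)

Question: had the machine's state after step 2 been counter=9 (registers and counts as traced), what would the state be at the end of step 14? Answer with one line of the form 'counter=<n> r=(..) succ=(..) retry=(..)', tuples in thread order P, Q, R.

counter=13 r=(10,12,11) succ=(2,3,0) retry=(0,0,2)

state after step 2 := counter=9 r=(0,7,0) succ=(0,1,0) retry=(0,0,0)
step 3 (R LOAD): counter=9 r=(0,7,9) succ=(0,1,0) retry=(0,0,0)
step 4 (P LOAD): counter=9 r=(9,7,9) succ=(0,1,0) retry=(0,0,0)
step 5 (P CAS): counter=10 r=(9,7,9) succ=(1,1,0) retry=(0,0,0)
step 6 (P LOAD): counter=10 r=(10,7,9) succ=(1,1,0) retry=(0,0,0)
step 7 (P CAS): counter=11 r=(10,7,9) succ=(2,1,0) retry=(0,0,0)
step 8 (R CAS): counter=11 r=(10,7,9) succ=(2,1,0) retry=(0,0,1)
step 9 (Q LOAD): counter=11 r=(10,11,9) succ=(2,1,0) retry=(0,0,1)
step 10 (R LOAD): counter=11 r=(10,11,11) succ=(2,1,0) retry=(0,0,1)
step 11 (Q CAS): counter=12 r=(10,11,11) succ=(2,2,0) retry=(0,0,1)
step 12 (Q LOAD): counter=12 r=(10,12,11) succ=(2,2,0) retry=(0,0,1)
step 13 (Q CAS): counter=13 r=(10,12,11) succ=(2,3,0) retry=(0,0,1)
step 14 (R CAS): counter=13 r=(10,12,11) succ=(2,3,0) retry=(0,0,2)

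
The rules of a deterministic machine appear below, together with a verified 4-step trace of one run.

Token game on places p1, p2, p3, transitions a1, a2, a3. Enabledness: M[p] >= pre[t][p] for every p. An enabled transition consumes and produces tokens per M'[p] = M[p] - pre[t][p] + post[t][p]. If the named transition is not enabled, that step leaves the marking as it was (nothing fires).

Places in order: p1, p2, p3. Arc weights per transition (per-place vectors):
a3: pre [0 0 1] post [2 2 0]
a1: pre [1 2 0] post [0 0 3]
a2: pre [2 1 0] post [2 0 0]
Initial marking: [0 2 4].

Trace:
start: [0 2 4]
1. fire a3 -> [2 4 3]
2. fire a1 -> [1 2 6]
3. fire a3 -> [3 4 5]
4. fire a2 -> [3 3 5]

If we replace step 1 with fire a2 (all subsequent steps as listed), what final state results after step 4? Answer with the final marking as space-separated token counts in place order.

2 3 3

(re-executing from step 1 with the substitution; state before step 1: [0 2 4])
1. fire a2 -> [0 2 4]
2. fire a1 -> [0 2 4]
3. fire a3 -> [2 4 3]
4. fire a2 -> [2 3 3]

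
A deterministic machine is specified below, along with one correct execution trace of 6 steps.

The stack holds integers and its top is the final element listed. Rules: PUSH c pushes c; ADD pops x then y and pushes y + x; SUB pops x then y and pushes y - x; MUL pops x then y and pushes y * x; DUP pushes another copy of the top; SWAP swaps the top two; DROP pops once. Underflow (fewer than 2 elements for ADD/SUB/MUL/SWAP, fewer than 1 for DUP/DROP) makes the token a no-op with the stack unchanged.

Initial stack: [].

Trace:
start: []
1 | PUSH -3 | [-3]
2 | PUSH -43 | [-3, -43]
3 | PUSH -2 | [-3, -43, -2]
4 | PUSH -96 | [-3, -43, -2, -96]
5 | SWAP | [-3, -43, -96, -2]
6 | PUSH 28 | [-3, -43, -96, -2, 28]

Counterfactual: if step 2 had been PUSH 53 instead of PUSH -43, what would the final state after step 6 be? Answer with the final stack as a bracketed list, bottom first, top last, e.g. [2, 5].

(re-executing from step 2 with the substitution; state before step 2: [-3])
2 | PUSH 53 | [-3, 53]
3 | PUSH -2 | [-3, 53, -2]
4 | PUSH -96 | [-3, 53, -2, -96]
5 | SWAP | [-3, 53, -96, -2]
6 | PUSH 28 | [-3, 53, -96, -2, 28]

[-3, 53, -96, -2, 28]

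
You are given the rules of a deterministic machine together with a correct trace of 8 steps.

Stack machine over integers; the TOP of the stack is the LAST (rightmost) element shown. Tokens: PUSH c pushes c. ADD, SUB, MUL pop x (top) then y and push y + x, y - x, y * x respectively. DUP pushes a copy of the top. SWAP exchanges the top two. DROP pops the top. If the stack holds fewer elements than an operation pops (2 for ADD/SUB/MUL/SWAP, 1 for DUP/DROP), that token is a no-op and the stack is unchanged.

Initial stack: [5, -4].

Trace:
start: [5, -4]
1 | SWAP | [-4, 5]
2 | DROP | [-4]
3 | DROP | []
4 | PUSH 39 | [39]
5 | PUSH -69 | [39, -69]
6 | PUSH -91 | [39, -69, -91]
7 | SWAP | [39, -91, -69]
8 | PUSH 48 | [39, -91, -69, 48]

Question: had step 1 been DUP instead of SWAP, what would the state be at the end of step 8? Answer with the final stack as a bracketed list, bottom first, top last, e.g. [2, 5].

(re-executing from step 1 with the substitution; state before step 1: [5, -4])
1 | DUP | [5, -4, -4]
2 | DROP | [5, -4]
3 | DROP | [5]
4 | PUSH 39 | [5, 39]
5 | PUSH -69 | [5, 39, -69]
6 | PUSH -91 | [5, 39, -69, -91]
7 | SWAP | [5, 39, -91, -69]
8 | PUSH 48 | [5, 39, -91, -69, 48]

[5, 39, -91, -69, 48]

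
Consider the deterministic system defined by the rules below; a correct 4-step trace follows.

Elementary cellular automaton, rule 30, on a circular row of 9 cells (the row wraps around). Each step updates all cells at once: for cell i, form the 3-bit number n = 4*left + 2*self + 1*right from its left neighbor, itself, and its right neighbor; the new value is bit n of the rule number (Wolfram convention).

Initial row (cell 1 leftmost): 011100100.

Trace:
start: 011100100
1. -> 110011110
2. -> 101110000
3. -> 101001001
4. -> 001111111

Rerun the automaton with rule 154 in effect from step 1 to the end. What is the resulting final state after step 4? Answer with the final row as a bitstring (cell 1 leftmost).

(re-executing steps 1..4 under rule 154; state before step 1: 011100100)
1. -> 111011010
2. -> 110010000
3. -> 101101001
4. -> 001000111

001000111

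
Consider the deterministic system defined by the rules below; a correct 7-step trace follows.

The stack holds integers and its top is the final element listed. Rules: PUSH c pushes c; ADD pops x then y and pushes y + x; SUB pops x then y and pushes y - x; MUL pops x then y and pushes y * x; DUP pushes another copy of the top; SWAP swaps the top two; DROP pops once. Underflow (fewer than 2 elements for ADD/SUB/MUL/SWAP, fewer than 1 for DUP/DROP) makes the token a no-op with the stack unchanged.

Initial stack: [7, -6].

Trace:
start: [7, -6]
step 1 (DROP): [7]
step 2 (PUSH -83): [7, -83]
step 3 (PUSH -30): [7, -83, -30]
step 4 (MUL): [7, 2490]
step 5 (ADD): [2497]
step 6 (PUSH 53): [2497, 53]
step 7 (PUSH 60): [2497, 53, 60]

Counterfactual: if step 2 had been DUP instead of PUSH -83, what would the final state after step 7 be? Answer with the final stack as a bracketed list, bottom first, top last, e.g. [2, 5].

[-203, 53, 60]

(re-executing from step 2 with the substitution; state before step 2: [7])
step 2 (DUP): [7, 7]
step 3 (PUSH -30): [7, 7, -30]
step 4 (MUL): [7, -210]
step 5 (ADD): [-203]
step 6 (PUSH 53): [-203, 53]
step 7 (PUSH 60): [-203, 53, 60]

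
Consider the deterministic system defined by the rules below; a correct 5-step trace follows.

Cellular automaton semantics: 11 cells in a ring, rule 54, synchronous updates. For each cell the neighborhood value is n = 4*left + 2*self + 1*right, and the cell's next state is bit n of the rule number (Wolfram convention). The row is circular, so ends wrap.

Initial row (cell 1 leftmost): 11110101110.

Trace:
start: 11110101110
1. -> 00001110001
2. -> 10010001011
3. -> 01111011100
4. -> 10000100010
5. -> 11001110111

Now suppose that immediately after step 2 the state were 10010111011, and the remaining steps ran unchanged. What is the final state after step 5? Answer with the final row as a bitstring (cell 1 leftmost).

state after step 2 := 10010111011
3. -> 01111000100
4. -> 10000101110
5. -> 11001110001

11001110001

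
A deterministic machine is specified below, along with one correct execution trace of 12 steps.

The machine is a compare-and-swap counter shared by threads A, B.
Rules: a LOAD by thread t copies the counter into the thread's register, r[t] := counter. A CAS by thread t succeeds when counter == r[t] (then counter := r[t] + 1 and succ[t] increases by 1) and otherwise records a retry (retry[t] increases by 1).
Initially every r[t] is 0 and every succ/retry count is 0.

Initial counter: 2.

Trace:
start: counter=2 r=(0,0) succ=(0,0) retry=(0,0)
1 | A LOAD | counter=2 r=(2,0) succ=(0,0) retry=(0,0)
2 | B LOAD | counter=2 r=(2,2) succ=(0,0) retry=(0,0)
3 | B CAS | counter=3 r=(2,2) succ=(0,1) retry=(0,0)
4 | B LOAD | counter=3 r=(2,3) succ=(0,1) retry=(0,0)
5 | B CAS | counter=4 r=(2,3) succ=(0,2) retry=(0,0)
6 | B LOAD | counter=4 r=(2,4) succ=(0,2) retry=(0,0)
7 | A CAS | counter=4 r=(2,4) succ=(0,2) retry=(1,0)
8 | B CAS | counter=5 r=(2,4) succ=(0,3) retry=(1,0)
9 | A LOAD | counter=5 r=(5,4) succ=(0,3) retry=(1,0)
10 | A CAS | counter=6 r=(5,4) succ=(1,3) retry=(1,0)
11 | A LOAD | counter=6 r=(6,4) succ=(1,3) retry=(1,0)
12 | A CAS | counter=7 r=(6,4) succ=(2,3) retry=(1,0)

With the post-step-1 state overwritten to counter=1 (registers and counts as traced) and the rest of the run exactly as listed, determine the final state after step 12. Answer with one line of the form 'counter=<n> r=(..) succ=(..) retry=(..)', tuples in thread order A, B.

counter=6 r=(5,3) succ=(2,3) retry=(1,0)

state after step 1 := counter=1 r=(2,0) succ=(0,0) retry=(0,0)
2 | B LOAD | counter=1 r=(2,1) succ=(0,0) retry=(0,0)
3 | B CAS | counter=2 r=(2,1) succ=(0,1) retry=(0,0)
4 | B LOAD | counter=2 r=(2,2) succ=(0,1) retry=(0,0)
5 | B CAS | counter=3 r=(2,2) succ=(0,2) retry=(0,0)
6 | B LOAD | counter=3 r=(2,3) succ=(0,2) retry=(0,0)
7 | A CAS | counter=3 r=(2,3) succ=(0,2) retry=(1,0)
8 | B CAS | counter=4 r=(2,3) succ=(0,3) retry=(1,0)
9 | A LOAD | counter=4 r=(4,3) succ=(0,3) retry=(1,0)
10 | A CAS | counter=5 r=(4,3) succ=(1,3) retry=(1,0)
11 | A LOAD | counter=5 r=(5,3) succ=(1,3) retry=(1,0)
12 | A CAS | counter=6 r=(5,3) succ=(2,3) retry=(1,0)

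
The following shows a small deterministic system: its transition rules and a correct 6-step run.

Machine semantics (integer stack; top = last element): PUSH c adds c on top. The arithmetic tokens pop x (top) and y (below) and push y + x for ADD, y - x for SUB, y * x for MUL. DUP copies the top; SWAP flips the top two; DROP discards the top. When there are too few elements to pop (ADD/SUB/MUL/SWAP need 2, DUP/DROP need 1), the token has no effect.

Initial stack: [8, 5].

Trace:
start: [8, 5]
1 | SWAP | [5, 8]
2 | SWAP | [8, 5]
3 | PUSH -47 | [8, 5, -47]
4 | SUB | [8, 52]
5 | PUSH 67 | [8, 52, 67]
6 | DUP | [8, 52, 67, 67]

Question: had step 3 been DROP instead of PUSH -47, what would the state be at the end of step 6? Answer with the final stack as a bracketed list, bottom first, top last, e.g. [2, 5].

(re-executing from step 3 with the substitution; state before step 3: [8, 5])
3 | DROP | [8]
4 | SUB | [8]
5 | PUSH 67 | [8, 67]
6 | DUP | [8, 67, 67]

[8, 67, 67]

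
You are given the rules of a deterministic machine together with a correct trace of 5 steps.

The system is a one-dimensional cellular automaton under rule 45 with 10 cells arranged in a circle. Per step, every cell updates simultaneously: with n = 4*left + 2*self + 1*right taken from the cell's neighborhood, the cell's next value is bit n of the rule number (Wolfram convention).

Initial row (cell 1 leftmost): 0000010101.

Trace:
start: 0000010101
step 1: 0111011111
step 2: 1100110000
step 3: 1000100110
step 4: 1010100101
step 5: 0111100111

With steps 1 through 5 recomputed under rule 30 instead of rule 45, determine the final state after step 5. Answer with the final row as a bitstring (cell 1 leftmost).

0101011011

(re-executing steps 1..5 under rule 30; state before step 1: 0000010101)
step 1: 1000110101
step 2: 0101100101
step 3: 0101011101
step 4: 0101010001
step 5: 0101011011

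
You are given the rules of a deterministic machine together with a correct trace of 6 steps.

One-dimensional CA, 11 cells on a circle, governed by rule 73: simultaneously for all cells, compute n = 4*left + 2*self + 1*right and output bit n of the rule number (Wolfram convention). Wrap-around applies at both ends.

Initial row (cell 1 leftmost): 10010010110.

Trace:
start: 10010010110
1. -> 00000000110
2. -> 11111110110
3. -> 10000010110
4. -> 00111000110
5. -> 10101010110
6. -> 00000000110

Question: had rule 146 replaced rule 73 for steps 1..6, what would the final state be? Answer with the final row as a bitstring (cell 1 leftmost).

00101000110

(re-executing steps 1..6 under rule 146; state before step 1: 10010010110)
1. -> 01101100000
2. -> 10000010000
3. -> 01000101001
4. -> 00101000110
5. -> 01000101001
6. -> 00101000110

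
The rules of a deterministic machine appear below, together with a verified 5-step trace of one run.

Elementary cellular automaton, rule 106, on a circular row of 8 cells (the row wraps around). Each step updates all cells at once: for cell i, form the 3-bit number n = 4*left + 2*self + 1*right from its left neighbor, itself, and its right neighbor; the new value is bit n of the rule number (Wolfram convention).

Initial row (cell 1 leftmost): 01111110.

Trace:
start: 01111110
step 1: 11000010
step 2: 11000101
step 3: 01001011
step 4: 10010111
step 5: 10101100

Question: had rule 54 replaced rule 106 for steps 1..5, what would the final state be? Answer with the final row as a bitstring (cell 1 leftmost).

(re-executing steps 1..5 under rule 54; state before step 1: 01111110)
step 1: 10000001
step 2: 01000010
step 3: 11100111
step 4: 00011000
step 5: 00100100

00100100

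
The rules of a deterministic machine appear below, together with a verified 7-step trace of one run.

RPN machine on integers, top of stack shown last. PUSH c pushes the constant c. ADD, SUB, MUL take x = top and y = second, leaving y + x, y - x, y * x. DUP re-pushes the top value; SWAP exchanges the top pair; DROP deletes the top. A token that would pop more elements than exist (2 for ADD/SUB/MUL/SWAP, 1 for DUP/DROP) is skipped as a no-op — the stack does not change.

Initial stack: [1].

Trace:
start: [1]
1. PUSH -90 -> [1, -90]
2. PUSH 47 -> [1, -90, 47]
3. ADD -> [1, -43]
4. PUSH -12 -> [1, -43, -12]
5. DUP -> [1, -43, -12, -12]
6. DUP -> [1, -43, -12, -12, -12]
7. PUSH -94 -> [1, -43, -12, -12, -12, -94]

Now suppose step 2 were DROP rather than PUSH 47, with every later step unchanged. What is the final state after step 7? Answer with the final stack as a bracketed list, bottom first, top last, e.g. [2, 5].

[1, -12, -12, -12, -94]

(re-executing from step 2 with the substitution; state before step 2: [1, -90])
2. DROP -> [1]
3. ADD -> [1]
4. PUSH -12 -> [1, -12]
5. DUP -> [1, -12, -12]
6. DUP -> [1, -12, -12, -12]
7. PUSH -94 -> [1, -12, -12, -12, -94]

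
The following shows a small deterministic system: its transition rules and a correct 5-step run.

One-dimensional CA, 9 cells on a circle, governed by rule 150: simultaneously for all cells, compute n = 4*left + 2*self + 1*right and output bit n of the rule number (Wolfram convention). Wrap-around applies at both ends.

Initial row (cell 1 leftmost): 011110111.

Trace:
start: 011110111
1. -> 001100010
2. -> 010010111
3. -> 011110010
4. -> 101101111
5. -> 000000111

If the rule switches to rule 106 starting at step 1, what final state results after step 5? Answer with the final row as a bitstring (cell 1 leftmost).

(re-executing steps 1..5 under rule 106; state before step 1: 011110111)
1. -> 110011101
2. -> 010110111
3. -> 101111101
4. -> 111000111
5. -> 001001100

001001100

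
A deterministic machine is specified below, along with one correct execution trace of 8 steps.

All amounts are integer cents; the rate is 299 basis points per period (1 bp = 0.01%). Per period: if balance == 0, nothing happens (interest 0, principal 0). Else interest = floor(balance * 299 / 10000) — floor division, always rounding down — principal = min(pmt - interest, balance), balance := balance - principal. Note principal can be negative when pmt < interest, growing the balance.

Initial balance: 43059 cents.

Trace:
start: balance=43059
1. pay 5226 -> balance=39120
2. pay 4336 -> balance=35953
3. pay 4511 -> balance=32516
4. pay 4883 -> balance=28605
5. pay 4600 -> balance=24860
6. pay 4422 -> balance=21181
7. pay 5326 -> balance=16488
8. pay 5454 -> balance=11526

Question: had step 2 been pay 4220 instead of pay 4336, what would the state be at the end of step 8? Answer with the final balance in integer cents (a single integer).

(re-executing from step 2 with the substitution; state before step 2: balance=39120)
2. pay 4220 -> balance=36069
3. pay 4511 -> balance=32636
4. pay 4883 -> balance=28728
5. pay 4600 -> balance=24986
6. pay 4422 -> balance=21311
7. pay 5326 -> balance=16622
8. pay 5454 -> balance=11664

11664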